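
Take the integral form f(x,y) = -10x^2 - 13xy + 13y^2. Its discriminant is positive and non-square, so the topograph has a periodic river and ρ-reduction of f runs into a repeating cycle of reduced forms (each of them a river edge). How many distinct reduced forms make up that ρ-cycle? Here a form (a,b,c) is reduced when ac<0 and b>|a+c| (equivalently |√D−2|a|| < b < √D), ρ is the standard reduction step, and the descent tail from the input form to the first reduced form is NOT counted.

D = 689, ⌊√D⌋ = 26
descent: ρ → (13,13,-10)  [lands on river]
river: ρ → (-10,7,16)
river: ρ → (16,25,-1)
river: ρ → (-1,25,16)
river: ρ → (16,7,-10)
river: ρ → (-10,13,13)
ρ-cycle length = 6 (tail of 1 descent step not counted)

6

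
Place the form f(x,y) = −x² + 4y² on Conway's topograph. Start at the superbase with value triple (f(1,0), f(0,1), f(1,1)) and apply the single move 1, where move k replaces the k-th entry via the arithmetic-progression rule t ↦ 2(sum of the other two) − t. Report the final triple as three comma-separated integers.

start (-1,4,3) = (f(1,0),f(0,1),f(1,1))
replace slot 1: 2·(4+3) − (-1) = 15 → (15,4,3)

15,4,3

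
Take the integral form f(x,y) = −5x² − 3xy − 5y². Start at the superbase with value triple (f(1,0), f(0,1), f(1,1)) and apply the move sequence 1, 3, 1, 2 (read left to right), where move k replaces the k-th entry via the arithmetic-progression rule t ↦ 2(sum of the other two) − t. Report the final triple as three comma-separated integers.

start (-5,-5,-13) = (f(1,0),f(0,1),f(1,1))
replace slot 1: 2·((-5)+(-13)) − (-5) = -31 → (-31,-5,-13)
replace slot 3: 2·((-31)+(-5)) − (-13) = -59 → (-31,-5,-59)
replace slot 1: 2·((-5)+(-59)) − (-31) = -97 → (-97,-5,-59)
replace slot 2: 2·((-97)+(-59)) − (-5) = -307 → (-97,-307,-59)

-97,-307,-59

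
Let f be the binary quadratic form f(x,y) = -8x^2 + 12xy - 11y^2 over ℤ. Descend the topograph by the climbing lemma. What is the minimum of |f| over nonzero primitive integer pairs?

translate: b→4 (≡-12 mod 16), so (8,-12,11)→(8,4,7)
flip: (8,4,7)→(7,-4,8)
reduced (well bottom): (7,-4,8) with a≤c, −a<b≤a
well minimum |f| = |-7| = 7 (negative-definite)

7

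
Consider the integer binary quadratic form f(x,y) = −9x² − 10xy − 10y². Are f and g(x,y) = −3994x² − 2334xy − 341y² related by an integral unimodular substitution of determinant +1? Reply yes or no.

D₁ = -260, D₂ = -260
f is negative-definite; reduce −f:
−f: translate: b→-8 (≡10 mod 18), so (9,10,10)→(9,-8,9)
−f: flip: (9,-8,9)→(9,8,9)
−f: reduced (well bottom): (9,8,9) with a≤c, −a<b≤a
flip sign back: reduced form of f is (-9,-8,-9)
g is negative-definite; reduce −g:
−g: flip: (3994,2334,341)→(341,-2334,3994)
−g: translate: b→-288 (≡-2334 mod 682), so (341,-2334,3994)→(341,-288,61)
−g: flip: (341,-288,61)→(61,288,341)
−g: translate: b→44 (≡288 mod 122), so (61,288,341)→(61,44,9)
−g: flip: (61,44,9)→(9,-44,61)
−g: translate: b→-8 (≡-44 mod 18), so (9,-44,61)→(9,-8,9)
−g: flip: (9,-8,9)→(9,8,9)
−g: reduced (well bottom): (9,8,9) with a≤c, −a<b≤a
flip sign back: reduced form of g is (-9,-8,-9)
reduced forms (-9, -8, -9) vs (-9, -8, -9) ⇒ equivalent

yes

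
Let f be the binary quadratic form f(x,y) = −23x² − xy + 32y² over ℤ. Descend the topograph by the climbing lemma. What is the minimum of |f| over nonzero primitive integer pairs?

descent: ρ → (32,1,-23)
descent: ρ → (-23,45,10)  [lands on river]
river: ρ → (10,35,-43)
river: ρ → (-43,51,2)
river: ρ → (2,53,-17)
river: ρ → (-17,49,8)
river: ρ → (8,47,-23)
closes: descent 2, river 6
min |a| on river = 2

2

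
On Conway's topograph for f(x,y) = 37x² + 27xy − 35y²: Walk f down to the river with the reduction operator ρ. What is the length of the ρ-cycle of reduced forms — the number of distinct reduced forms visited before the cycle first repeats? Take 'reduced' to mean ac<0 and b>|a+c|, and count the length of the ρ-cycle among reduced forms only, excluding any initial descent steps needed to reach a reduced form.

D = 5909, ⌊√D⌋ = 76
river: ρ → (-35,43,29)
river: ρ → (29,73,-5)
river: ρ → (-5,67,71)
river: ρ → (71,75,-1)
river: ρ → (-1,75,71)
river: ρ → (71,67,-5)
river: ρ → (-5,73,29)
river: ρ → (29,43,-35)
river: ρ → (-35,27,37)
river: ρ → (37,47,-25)
river: ρ → (-25,53,31)
river: ρ → (31,71,-7)
river: ρ → (-7,69,41)
river: ρ → (41,13,-35)
river: ρ → (-35,57,19)
river: ρ → (19,57,-35)
river: ρ → (-35,13,41)
river: ρ → (41,69,-7)
river: ρ → (-7,71,31)
river: ρ → (31,53,-25)
river: ρ → (-25,47,37)
river: ρ → (37,27,-35)
ρ-cycle length = 22 (tail of 0 descent steps not counted)

22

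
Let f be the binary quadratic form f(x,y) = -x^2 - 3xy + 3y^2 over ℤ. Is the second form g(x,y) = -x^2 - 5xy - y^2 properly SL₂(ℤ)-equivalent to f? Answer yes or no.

D₁ = 21, D₂ = 21
river cycle of f (length 2): (3, 3, -1), (-1, 3, 3)
river cycle of g (length 2): (-1, 3, 3), (3, 3, -1)
cycles coincide ⇒ equivalent

yes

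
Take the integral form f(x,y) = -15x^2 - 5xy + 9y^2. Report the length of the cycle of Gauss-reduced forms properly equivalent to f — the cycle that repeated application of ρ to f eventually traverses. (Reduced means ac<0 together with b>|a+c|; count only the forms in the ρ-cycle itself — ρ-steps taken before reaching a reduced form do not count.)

D = 565, ⌊√D⌋ = 23
descent: ρ → (9,23,-1)  [lands on river]
river: ρ → (-1,23,9)
river: ρ → (9,13,-11)
river: ρ → (-11,9,11)
river: ρ → (11,13,-9)
river: ρ → (-9,23,1)
river: ρ → (1,23,-9)
river: ρ → (-9,13,11)
river: ρ → (11,9,-11)
river: ρ → (-11,13,9)
ρ-cycle length = 10 (tail of 1 descent step not counted)

10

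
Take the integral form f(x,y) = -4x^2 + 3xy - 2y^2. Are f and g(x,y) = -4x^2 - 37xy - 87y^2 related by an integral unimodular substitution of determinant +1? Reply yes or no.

D₁ = -23, D₂ = -23
f is negative-definite; reduce −f:
−f: flip: (4,-3,2)→(2,3,4)
−f: translate: b→-1 (≡3 mod 4), so (2,3,4)→(2,-1,3)
−f: reduced (well bottom): (2,-1,3) with a≤c, −a<b≤a
flip sign back: reduced form of f is (-2,1,-3)
g is negative-definite; reduce −g:
−g: translate: b→-3 (≡37 mod 8), so (4,37,87)→(4,-3,2)
−g: flip: (4,-3,2)→(2,3,4)
−g: translate: b→-1 (≡3 mod 4), so (2,3,4)→(2,-1,3)
−g: reduced (well bottom): (2,-1,3) with a≤c, −a<b≤a
flip sign back: reduced form of g is (-2,1,-3)
reduced forms (-2, 1, -3) vs (-2, 1, -3) ⇒ equivalent

yes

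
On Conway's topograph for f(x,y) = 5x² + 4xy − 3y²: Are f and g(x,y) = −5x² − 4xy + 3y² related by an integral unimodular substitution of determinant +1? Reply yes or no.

D₁ = 76, D₂ = 76
river cycle of f (length 6): (-3, 8, 1), (1, 8, -3), (-3, 4, 5), (5, 6, -2), (-2, 6, 5), (5, 4, -3)
river cycle of g (length 6): (3, 4, -5), (-5, 6, 2), (2, 6, -5), (-5, 4, 3), (3, 8, -1), (-1, 8, 3)
cycles differ ⇒ inequivalent

no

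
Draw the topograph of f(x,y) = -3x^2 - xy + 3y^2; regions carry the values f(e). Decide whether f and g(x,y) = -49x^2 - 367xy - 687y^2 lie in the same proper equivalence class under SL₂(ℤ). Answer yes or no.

D₁ = 37, D₂ = 37
river cycle of f (length 6): (3, 1, -3), (-3, 5, 1), (1, 5, -3), (-3, 1, 3), (3, 5, -1), (-1, 5, 3)
river cycle of g (length 6): (-3, 5, 1), (1, 5, -3), (-3, 1, 3), (3, 5, -1), (-1, 5, 3), (3, 1, -3)
cycles coincide ⇒ equivalent

yes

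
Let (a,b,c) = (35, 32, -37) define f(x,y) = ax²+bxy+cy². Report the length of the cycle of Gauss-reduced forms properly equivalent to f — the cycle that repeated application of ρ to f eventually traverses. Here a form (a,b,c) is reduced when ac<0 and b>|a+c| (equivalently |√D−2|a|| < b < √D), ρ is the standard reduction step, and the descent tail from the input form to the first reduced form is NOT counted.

D = 6204, ⌊√D⌋ = 78
river: ρ → (-37,42,30)
river: ρ → (30,78,-1)
river: ρ → (-1,78,30)
river: ρ → (30,42,-37)
river: ρ → (-37,32,35)
river: ρ → (35,38,-34)
river: ρ → (-34,30,39)
river: ρ → (39,48,-25)
river: ρ → (-25,52,35)
river: ρ → (35,18,-42)
river: ρ → (-42,66,11)
river: ρ → (11,66,-42)
river: ρ → (-42,18,35)
river: ρ → (35,52,-25)
river: ρ → (-25,48,39)
river: ρ → (39,30,-34)
river: ρ → (-34,38,35)
river: ρ → (35,32,-37)
ρ-cycle length = 18 (tail of 0 descent steps not counted)

18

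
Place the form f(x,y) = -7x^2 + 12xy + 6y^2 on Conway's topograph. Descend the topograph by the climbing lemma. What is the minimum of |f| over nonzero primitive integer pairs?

river: ρ → (6,12,-7)
river: ρ → (-7,16,2)
river: ρ → (2,16,-7)
river: ρ → (-7,12,6)
closes: descent 0, river 4
min |a| on river = 2

2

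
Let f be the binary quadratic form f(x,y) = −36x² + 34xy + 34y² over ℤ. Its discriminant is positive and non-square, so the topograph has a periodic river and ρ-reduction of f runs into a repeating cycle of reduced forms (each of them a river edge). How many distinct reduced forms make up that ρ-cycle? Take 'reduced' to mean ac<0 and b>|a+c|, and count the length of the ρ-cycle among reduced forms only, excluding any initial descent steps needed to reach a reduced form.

D = 6052, ⌊√D⌋ = 77
river: ρ → (34,34,-36)
river: ρ → (-36,38,32)
river: ρ → (32,26,-42)
river: ρ → (-42,58,16)
river: ρ → (16,70,-18)
river: ρ → (-18,74,8)
river: ρ → (8,70,-36)
river: ρ → (-36,74,4)
river: ρ → (4,70,-72)
river: ρ → (-72,74,2)
river: ρ → (2,74,-72)
river: ρ → (-72,70,4)
river: ρ → (4,74,-36)
river: ρ → (-36,70,8)
river: ρ → (8,74,-18)
river: ρ → (-18,70,16)
river: ρ → (16,58,-42)
river: ρ → (-42,26,32)
river: ρ → (32,38,-36)
river: ρ → (-36,34,34)
ρ-cycle length = 20 (tail of 0 descent steps not counted)

20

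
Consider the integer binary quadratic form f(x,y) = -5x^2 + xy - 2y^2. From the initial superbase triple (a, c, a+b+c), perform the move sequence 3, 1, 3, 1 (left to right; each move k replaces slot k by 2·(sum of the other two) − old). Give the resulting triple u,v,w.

start (-5,-2,-6) = (f(1,0),f(0,1),f(1,1))
replace slot 3: 2·((-5)+(-2)) − (-6) = -8 → (-5,-2,-8)
replace slot 1: 2·((-2)+(-8)) − (-5) = -15 → (-15,-2,-8)
replace slot 3: 2·((-15)+(-2)) − (-8) = -26 → (-15,-2,-26)
replace slot 1: 2·((-2)+(-26)) − (-15) = -41 → (-41,-2,-26)

-41,-2,-26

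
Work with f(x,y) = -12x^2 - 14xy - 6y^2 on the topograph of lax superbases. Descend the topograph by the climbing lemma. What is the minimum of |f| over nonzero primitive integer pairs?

translate: b→-10 (≡14 mod 24), so (12,14,6)→(12,-10,4)
flip: (12,-10,4)→(4,10,12)
translate: b→2 (≡10 mod 8), so (4,10,12)→(4,2,6)
reduced (well bottom): (4,2,6) with a≤c, −a<b≤a
well minimum |f| = |-4| = 4 (negative-definite)

4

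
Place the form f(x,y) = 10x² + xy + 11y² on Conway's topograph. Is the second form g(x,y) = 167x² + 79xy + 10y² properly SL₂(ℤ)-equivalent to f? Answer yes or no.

D₁ = -439, D₂ = -439
f: reduced (well bottom): (10,1,11) with a≤c, −a<b≤a
g: flip: (167,79,10)→(10,-79,167)
g: translate: b→1 (≡-79 mod 20), so (10,-79,167)→(10,1,11)
g: reduced (well bottom): (10,1,11) with a≤c, −a<b≤a
reduced forms (10, 1, 11) vs (10, 1, 11) ⇒ equivalent

yes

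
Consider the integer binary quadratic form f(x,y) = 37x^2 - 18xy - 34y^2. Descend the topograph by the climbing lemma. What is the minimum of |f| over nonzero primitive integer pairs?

descent: ρ → (-34,18,37)  [lands on river]
river: ρ → (37,56,-15)
river: ρ → (-15,64,21)
river: ρ → (21,62,-18)
river: ρ → (-18,46,45)
river: ρ → (45,44,-19)
river: ρ → (-19,70,6)
river: ρ → (6,62,-63)
river: ρ → (-63,64,5)
river: ρ → (5,66,-50)
river: ρ → (-50,34,21)
river: ρ → (21,50,-34)
closes: descent 1, river 12
min |a| on river = 5

5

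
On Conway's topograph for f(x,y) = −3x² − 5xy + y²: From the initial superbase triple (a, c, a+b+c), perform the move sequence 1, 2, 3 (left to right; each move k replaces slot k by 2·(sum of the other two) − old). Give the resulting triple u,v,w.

start (-3,1,-7) = (f(1,0),f(0,1),f(1,1))
replace slot 1: 2·(1+(-7)) − (-3) = -9 → (-9,1,-7)
replace slot 2: 2·((-9)+(-7)) − 1 = -33 → (-9,-33,-7)
replace slot 3: 2·((-9)+(-33)) − (-7) = -77 → (-9,-33,-77)

-9,-33,-77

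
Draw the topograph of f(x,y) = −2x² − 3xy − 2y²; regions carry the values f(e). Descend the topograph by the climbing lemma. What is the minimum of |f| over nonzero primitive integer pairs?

translate: b→-1 (≡3 mod 4), so (2,3,2)→(2,-1,1)
flip: (2,-1,1)→(1,1,2)
reduced (well bottom): (1,1,2) with a≤c, −a<b≤a
well minimum |f| = |-1| = 1 (negative-definite)

1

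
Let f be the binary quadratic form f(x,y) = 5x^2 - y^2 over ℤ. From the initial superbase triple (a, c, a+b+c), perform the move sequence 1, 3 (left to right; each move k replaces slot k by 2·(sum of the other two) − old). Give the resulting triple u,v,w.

start (5,-1,4) = (f(1,0),f(0,1),f(1,1))
replace slot 1: 2·((-1)+4) − 5 = 1 → (1,-1,4)
replace slot 3: 2·(1+(-1)) − 4 = -4 → (1,-1,-4)

1,-1,-4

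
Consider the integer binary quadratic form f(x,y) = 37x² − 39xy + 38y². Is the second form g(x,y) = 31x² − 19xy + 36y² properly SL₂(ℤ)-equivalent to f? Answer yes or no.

D₁ = -4103, D₂ = -4103
f: translate: b→35 (≡-39 mod 74), so (37,-39,38)→(37,35,36)
f: flip: (37,35,36)→(36,-35,37)
f: reduced (well bottom): (36,-35,37) with a≤c, −a<b≤a
g: reduced (well bottom): (31,-19,36) with a≤c, −a<b≤a
reduced forms (36, -35, 37) vs (31, -19, 36) ⇒ inequivalent

no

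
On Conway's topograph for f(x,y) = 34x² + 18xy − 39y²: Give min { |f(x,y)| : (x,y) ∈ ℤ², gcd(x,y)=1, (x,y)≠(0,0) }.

river: ρ → (-39,60,13)
river: ρ → (13,70,-14)
river: ρ → (-14,70,13)
river: ρ → (13,60,-39)
river: ρ → (-39,18,34)
river: ρ → (34,50,-23)
river: ρ → (-23,42,42)
river: ρ → (42,42,-23)
river: ρ → (-23,50,34)
river: ρ → (34,18,-39)
closes: descent 0, river 10
min |a| on river = 13

13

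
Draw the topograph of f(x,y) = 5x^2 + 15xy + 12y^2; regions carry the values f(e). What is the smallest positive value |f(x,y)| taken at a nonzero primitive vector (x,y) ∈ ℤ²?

translate: b→5 (≡15 mod 10), so (5,15,12)→(5,5,2)
flip: (5,5,2)→(2,-5,5)
translate: b→-1 (≡-5 mod 4), so (2,-5,5)→(2,-1,2)
flip: (2,-1,2)→(2,1,2)
reduced (well bottom): (2,1,2) with a≤c, −a<b≤a
well minimum = a = 2

2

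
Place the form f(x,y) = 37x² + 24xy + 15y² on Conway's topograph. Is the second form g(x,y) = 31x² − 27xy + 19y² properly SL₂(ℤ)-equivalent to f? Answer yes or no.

D₁ = -1644, D₂ = -1627
discriminants differ ⇒ not SL₂(ℤ)-equivalent

no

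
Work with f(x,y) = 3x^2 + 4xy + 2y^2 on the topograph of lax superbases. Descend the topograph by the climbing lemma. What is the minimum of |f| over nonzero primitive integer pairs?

translate: b→-2 (≡4 mod 6), so (3,4,2)→(3,-2,1)
flip: (3,-2,1)→(1,2,3)
translate: b→0 (≡2 mod 2), so (1,2,3)→(1,0,2)
reduced (well bottom): (1,0,2) with a≤c, −a<b≤a
well minimum = a = 1

1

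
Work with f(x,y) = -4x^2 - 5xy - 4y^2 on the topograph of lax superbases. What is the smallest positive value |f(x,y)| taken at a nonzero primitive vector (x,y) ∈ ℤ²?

translate: b→-3 (≡5 mod 8), so (4,5,4)→(4,-3,3)
flip: (4,-3,3)→(3,3,4)
reduced (well bottom): (3,3,4) with a≤c, −a<b≤a
well minimum |f| = |-3| = 3 (negative-definite)

3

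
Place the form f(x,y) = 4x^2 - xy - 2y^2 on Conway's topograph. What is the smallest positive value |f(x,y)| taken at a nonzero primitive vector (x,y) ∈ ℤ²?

descent: ρ → (-2,5,1)  [lands on river]
river: ρ → (1,5,-2)
river: ρ → (-2,3,3)
river: ρ → (3,3,-2)
closes: descent 1, river 4
min |a| on river = 1

1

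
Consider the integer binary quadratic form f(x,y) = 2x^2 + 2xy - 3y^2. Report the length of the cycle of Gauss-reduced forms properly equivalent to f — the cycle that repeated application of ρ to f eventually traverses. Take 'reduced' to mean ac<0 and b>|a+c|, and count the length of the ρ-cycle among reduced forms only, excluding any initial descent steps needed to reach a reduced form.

D = 28, ⌊√D⌋ = 5
river: ρ → (-3,4,1)
river: ρ → (1,4,-3)
river: ρ → (-3,2,2)
river: ρ → (2,2,-3)
ρ-cycle length = 4 (tail of 0 descent steps not counted)

4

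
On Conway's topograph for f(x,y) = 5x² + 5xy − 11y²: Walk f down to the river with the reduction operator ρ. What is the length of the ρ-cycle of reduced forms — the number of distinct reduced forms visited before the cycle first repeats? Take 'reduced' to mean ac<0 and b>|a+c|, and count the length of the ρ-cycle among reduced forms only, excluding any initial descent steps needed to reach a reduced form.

D = 245, ⌊√D⌋ = 15
descent: ρ → (-11,-5,5)
descent: ρ → (5,15,-1)  [lands on river]
river: ρ → (-1,15,5)
ρ-cycle length = 2 (tail of 2 descent steps not counted)

2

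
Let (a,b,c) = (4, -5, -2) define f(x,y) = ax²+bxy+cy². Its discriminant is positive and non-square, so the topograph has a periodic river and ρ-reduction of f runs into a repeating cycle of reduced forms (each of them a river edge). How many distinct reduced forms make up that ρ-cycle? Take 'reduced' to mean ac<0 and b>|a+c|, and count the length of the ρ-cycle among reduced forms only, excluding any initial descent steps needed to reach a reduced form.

D = 57, ⌊√D⌋ = 7
descent: ρ → (-2,5,4)  [lands on river]
river: ρ → (4,3,-3)
river: ρ → (-3,3,4)
river: ρ → (4,5,-2)
river: ρ → (-2,7,1)
river: ρ → (1,7,-2)
ρ-cycle length = 6 (tail of 1 descent step not counted)

6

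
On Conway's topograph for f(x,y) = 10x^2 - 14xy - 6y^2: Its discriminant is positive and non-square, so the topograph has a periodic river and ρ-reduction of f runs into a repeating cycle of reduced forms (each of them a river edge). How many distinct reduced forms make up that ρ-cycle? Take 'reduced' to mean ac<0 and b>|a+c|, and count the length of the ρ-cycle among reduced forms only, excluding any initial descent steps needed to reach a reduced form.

D = 436, ⌊√D⌋ = 20
descent: ρ → (-6,14,10)  [lands on river]
river: ρ → (10,6,-10)
river: ρ → (-10,14,6)
river: ρ → (6,10,-14)
river: ρ → (-14,18,2)
river: ρ → (2,18,-14)
river: ρ → (-14,10,6)
river: ρ → (6,14,-10)
river: ρ → (-10,6,10)
river: ρ → (10,14,-6)
river: ρ → (-6,10,14)
river: ρ → (14,18,-2)
river: ρ → (-2,18,14)
river: ρ → (14,10,-6)
ρ-cycle length = 14 (tail of 1 descent step not counted)

14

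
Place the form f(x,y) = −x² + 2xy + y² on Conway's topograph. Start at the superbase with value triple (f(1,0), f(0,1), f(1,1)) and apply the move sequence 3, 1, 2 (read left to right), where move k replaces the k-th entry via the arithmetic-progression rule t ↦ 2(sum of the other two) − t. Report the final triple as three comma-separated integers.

start (-1,1,2) = (f(1,0),f(0,1),f(1,1))
replace slot 3: 2·((-1)+1) − 2 = -2 → (-1,1,-2)
replace slot 1: 2·(1+(-2)) − (-1) = -1 → (-1,1,-2)
replace slot 2: 2·((-1)+(-2)) − 1 = -7 → (-1,-7,-2)

-1,-7,-2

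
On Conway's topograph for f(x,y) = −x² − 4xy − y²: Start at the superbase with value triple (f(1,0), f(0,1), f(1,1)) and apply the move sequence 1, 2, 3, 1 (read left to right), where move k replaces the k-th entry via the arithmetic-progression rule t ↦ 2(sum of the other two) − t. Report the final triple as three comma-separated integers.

start (-1,-1,-6) = (f(1,0),f(0,1),f(1,1))
replace slot 1: 2·((-1)+(-6)) − (-1) = -13 → (-13,-1,-6)
replace slot 2: 2·((-13)+(-6)) − (-1) = -37 → (-13,-37,-6)
replace slot 3: 2·((-13)+(-37)) − (-6) = -94 → (-13,-37,-94)
replace slot 1: 2·((-37)+(-94)) − (-13) = -249 → (-249,-37,-94)

-249,-37,-94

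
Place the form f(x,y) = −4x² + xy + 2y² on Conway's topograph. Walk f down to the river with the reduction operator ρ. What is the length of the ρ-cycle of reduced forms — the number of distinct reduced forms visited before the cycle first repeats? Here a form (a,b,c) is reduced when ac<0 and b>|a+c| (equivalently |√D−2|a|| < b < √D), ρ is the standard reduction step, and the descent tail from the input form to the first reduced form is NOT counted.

D = 33, ⌊√D⌋ = 5
descent: ρ → (2,3,-3)  [lands on river]
river: ρ → (-3,3,2)
river: ρ → (2,5,-1)
river: ρ → (-1,5,2)
ρ-cycle length = 4 (tail of 1 descent step not counted)

4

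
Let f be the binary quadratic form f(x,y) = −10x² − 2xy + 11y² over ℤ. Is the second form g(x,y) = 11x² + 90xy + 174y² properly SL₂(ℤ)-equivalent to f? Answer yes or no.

D₁ = 444, D₂ = 444
river cycle of f (length 6): (11, 2, -10), (-10, 18, 3), (3, 18, -10), (-10, 2, 11), (11, 20, -1), (-1, 20, 11)
river cycle of g (length 6): (11, 2, -10), (-10, 18, 3), (3, 18, -10), (-10, 2, 11), (11, 20, -1), (-1, 20, 11)
cycles coincide ⇒ equivalent

yes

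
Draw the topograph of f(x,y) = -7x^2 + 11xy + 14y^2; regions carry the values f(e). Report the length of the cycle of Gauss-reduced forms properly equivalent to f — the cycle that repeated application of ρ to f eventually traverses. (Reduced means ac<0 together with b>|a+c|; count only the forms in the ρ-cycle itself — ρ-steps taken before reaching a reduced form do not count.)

D = 513, ⌊√D⌋ = 22
river: ρ → (14,17,-4)
river: ρ → (-4,15,18)
river: ρ → (18,21,-1)
river: ρ → (-1,21,18)
river: ρ → (18,15,-4)
river: ρ → (-4,17,14)
river: ρ → (14,11,-7)
river: ρ → (-7,17,8)
river: ρ → (8,15,-9)
river: ρ → (-9,21,2)
river: ρ → (2,19,-19)
river: ρ → (-19,19,2)
river: ρ → (2,21,-9)
river: ρ → (-9,15,8)
river: ρ → (8,17,-7)
river: ρ → (-7,11,14)
ρ-cycle length = 16 (tail of 0 descent steps not counted)

16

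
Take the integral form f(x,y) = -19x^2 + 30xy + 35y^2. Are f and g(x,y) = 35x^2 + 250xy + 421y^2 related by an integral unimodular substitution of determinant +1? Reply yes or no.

D₁ = 3560, D₂ = 3560
river cycle of f (length 8): (35, 40, -14), (-14, 44, 29), (29, 14, -29), (-29, 44, 14), (14, 40, -35), (-35, 30, 19), (19, 46, -19), (-19, 30, 35)
river cycle of g (length 8): (35, 40, -14), (-14, 44, 29), (29, 14, -29), (-29, 44, 14), (14, 40, -35), (-35, 30, 19), (19, 46, -19), (-19, 30, 35)
cycles coincide ⇒ equivalent

yes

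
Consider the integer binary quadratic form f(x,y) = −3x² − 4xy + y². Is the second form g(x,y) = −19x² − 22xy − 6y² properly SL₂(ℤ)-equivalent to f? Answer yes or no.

D₁ = 28, D₂ = 28
river cycle of f (length 4): (1, 4, -3), (-3, 2, 2), (2, 2, -3), (-3, 4, 1)
river cycle of g (length 4): (1, 4, -3), (-3, 2, 2), (2, 2, -3), (-3, 4, 1)
cycles coincide ⇒ equivalent

yes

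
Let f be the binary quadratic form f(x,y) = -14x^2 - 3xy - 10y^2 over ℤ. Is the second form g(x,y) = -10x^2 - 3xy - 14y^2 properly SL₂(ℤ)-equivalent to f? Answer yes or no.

D₁ = -551, D₂ = -551
f is negative-definite; reduce −f:
−f: flip: (14,3,10)→(10,-3,14)
−f: reduced (well bottom): (10,-3,14) with a≤c, −a<b≤a
flip sign back: reduced form of f is (-10,3,-14)
g is negative-definite; reduce −g:
−g: reduced (well bottom): (10,3,14) with a≤c, −a<b≤a
flip sign back: reduced form of g is (-10,-3,-14)
reduced forms (-10, 3, -14) vs (-10, -3, -14) ⇒ inequivalent

no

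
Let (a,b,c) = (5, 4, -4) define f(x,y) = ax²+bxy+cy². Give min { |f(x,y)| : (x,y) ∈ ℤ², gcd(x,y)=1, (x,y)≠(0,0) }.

river: ρ → (-4,4,5)
river: ρ → (5,6,-3)
river: ρ → (-3,6,5)
river: ρ → (5,4,-4)
closes: descent 0, river 4
min |a| on river = 3

3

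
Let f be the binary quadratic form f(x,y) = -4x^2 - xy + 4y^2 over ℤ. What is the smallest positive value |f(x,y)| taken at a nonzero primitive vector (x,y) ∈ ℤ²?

descent: ρ → (4,1,-4)  [lands on river]
river: ρ → (-4,7,1)
river: ρ → (1,7,-4)
river: ρ → (-4,1,4)
river: ρ → (4,7,-1)
river: ρ → (-1,7,4)
closes: descent 1, river 6
min |a| on river = 1

1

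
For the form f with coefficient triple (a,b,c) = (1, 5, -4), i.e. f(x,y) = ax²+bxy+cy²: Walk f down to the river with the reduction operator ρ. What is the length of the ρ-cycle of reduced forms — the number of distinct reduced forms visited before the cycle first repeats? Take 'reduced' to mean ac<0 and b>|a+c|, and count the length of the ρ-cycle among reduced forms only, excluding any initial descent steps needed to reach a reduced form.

D = 41, ⌊√D⌋ = 6
river: ρ → (-4,3,2)
river: ρ → (2,5,-2)
river: ρ → (-2,3,4)
river: ρ → (4,5,-1)
river: ρ → (-1,5,4)
river: ρ → (4,3,-2)
river: ρ → (-2,5,2)
river: ρ → (2,3,-4)
river: ρ → (-4,5,1)
river: ρ → (1,5,-4)
ρ-cycle length = 10 (tail of 0 descent steps not counted)

10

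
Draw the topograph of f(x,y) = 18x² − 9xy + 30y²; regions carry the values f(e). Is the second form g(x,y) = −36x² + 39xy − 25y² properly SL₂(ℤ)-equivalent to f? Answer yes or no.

D₁ = -2079, D₂ = -2079
f: reduced (well bottom): (18,-9,30) with a≤c, −a<b≤a
g is negative-definite; reduce −g:
−g: translate: b→33 (≡-39 mod 72), so (36,-39,25)→(36,33,22)
−g: flip: (36,33,22)→(22,-33,36)
−g: translate: b→11 (≡-33 mod 44), so (22,-33,36)→(22,11,25)
−g: reduced (well bottom): (22,11,25) with a≤c, −a<b≤a
flip sign back: reduced form of g is (-22,-11,-25)
reduced forms (18, -9, 30) vs (-22, -11, -25) ⇒ inequivalent

no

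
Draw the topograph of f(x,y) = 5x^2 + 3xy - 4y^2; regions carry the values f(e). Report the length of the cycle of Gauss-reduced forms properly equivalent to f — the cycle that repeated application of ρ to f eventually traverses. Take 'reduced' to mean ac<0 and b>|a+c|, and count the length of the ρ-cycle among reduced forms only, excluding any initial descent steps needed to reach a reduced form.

D = 89, ⌊√D⌋ = 9
river: ρ → (-4,5,4)
river: ρ → (4,3,-5)
river: ρ → (-5,7,2)
river: ρ → (2,9,-1)
river: ρ → (-1,9,2)
river: ρ → (2,7,-5)
river: ρ → (-5,3,4)
river: ρ → (4,5,-4)
river: ρ → (-4,3,5)
river: ρ → (5,7,-2)
river: ρ → (-2,9,1)
river: ρ → (1,9,-2)
river: ρ → (-2,7,5)
river: ρ → (5,3,-4)
ρ-cycle length = 14 (tail of 0 descent steps not counted)

14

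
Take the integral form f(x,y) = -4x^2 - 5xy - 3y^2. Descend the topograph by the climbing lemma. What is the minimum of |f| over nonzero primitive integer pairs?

translate: b→-3 (≡5 mod 8), so (4,5,3)→(4,-3,2)
flip: (4,-3,2)→(2,3,4)
translate: b→-1 (≡3 mod 4), so (2,3,4)→(2,-1,3)
reduced (well bottom): (2,-1,3) with a≤c, −a<b≤a
well minimum |f| = |-2| = 2 (negative-definite)

2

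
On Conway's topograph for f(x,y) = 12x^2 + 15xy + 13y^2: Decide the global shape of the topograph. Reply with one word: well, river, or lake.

D = b²−4ac = 15² − 4·12·13 = -399
D < 0 ⇒ definite ⇒ every region one sign ⇒ single well

well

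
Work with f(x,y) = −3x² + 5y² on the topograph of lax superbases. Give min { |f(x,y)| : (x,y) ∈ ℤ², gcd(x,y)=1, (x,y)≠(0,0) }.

descent: ρ → (5,0,-3)
descent: ρ → (-3,6,2)  [lands on river]
river: ρ → (2,6,-3)
closes: descent 2, river 2
min |a| on river = 2

2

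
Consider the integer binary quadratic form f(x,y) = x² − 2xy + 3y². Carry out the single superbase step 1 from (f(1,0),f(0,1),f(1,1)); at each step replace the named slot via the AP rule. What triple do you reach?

start (1,3,2) = (f(1,0),f(0,1),f(1,1))
replace slot 1: 2·(3+2) − 1 = 9 → (9,3,2)

9,3,2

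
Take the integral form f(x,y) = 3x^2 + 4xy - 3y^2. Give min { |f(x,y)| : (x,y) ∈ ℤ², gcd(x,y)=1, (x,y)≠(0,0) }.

river: ρ → (-3,2,4)
river: ρ → (4,6,-1)
river: ρ → (-1,6,4)
river: ρ → (4,2,-3)
river: ρ → (-3,4,3)
river: ρ → (3,2,-4)
river: ρ → (-4,6,1)
river: ρ → (1,6,-4)
river: ρ → (-4,2,3)
river: ρ → (3,4,-3)
closes: descent 0, river 10
min |a| on river = 1

1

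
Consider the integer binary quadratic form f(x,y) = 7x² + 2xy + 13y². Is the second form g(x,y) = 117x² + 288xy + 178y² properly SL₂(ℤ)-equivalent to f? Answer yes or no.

D₁ = -360, D₂ = -360
f: reduced (well bottom): (7,2,13) with a≤c, −a<b≤a
g: translate: b→54 (≡288 mod 234), so (117,288,178)→(117,54,7)
g: flip: (117,54,7)→(7,-54,117)
g: translate: b→2 (≡-54 mod 14), so (7,-54,117)→(7,2,13)
g: reduced (well bottom): (7,2,13) with a≤c, −a<b≤a
reduced forms (7, 2, 13) vs (7, 2, 13) ⇒ equivalent

yes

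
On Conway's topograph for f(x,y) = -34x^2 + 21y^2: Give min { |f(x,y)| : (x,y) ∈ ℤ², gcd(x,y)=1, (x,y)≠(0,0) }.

descent: ρ → (21,42,-13)  [lands on river]
river: ρ → (-13,36,30)
river: ρ → (30,24,-19)
river: ρ → (-19,52,2)
river: ρ → (2,52,-19)
river: ρ → (-19,24,30)
river: ρ → (30,36,-13)
river: ρ → (-13,42,21)
closes: descent 1, river 8
min |a| on river = 2

2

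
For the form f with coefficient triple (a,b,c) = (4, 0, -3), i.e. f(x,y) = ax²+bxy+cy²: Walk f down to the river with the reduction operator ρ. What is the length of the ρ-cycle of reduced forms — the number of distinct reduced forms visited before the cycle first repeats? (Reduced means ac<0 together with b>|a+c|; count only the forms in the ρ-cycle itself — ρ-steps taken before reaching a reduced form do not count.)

D = 48, ⌊√D⌋ = 6
descent: ρ → (-3,6,1)  [lands on river]
river: ρ → (1,6,-3)
ρ-cycle length = 2 (tail of 1 descent step not counted)

2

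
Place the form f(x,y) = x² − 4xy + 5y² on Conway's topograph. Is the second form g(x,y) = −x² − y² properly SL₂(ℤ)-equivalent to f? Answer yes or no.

D₁ = -4, D₂ = -4
f: translate: b→0 (≡-4 mod 2), so (1,-4,5)→(1,0,1)
f: reduced (well bottom): (1,0,1) with a≤c, −a<b≤a
g is negative-definite; reduce −g:
−g: reduced (well bottom): (1,0,1) with a≤c, −a<b≤a
flip sign back: reduced form of g is (-1,0,-1)
reduced forms (1, 0, 1) vs (-1, 0, -1) ⇒ inequivalent

no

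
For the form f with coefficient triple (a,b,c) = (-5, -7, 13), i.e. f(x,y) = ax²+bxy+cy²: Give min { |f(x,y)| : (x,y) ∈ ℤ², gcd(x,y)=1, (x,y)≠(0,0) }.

descent: ρ → (13,7,-5)
descent: ρ → (-5,13,7)  [lands on river]
river: ρ → (7,15,-3)
river: ρ → (-3,15,7)
river: ρ → (7,13,-5)
river: ρ → (-5,17,1)
river: ρ → (1,17,-5)
closes: descent 2, river 6
min |a| on river = 1

1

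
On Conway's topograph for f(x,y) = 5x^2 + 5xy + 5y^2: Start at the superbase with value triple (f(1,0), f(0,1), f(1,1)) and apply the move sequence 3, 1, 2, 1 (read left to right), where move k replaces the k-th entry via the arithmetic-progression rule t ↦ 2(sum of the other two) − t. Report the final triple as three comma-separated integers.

start (5,5,15) = (f(1,0),f(0,1),f(1,1))
replace slot 3: 2·(5+5) − 15 = 5 → (5,5,5)
replace slot 1: 2·(5+5) − 5 = 15 → (15,5,5)
replace slot 2: 2·(15+5) − 5 = 35 → (15,35,5)
replace slot 1: 2·(35+5) − 15 = 65 → (65,35,5)

65,35,5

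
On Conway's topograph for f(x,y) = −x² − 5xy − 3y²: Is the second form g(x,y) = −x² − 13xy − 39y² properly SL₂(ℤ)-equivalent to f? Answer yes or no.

D₁ = 13, D₂ = 13
river cycle of f (length 2): (1, 3, -1), (-1, 3, 1)
river cycle of g (length 2): (-1, 3, 1), (1, 3, -1)
cycles coincide ⇒ equivalent

yes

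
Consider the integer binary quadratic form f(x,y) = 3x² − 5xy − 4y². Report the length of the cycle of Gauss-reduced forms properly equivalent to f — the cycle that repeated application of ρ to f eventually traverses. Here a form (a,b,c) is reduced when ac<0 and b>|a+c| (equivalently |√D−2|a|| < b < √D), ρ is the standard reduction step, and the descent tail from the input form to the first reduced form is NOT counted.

D = 73, ⌊√D⌋ = 8
descent: ρ → (-4,5,3)  [lands on river]
river: ρ → (3,7,-2)
river: ρ → (-2,5,6)
river: ρ → (6,7,-1)
river: ρ → (-1,7,6)
river: ρ → (6,5,-2)
river: ρ → (-2,7,3)
river: ρ → (3,5,-4)
river: ρ → (-4,3,4)
river: ρ → (4,5,-3)
river: ρ → (-3,7,2)
river: ρ → (2,5,-6)
river: ρ → (-6,7,1)
river: ρ → (1,7,-6)
river: ρ → (-6,5,2)
river: ρ → (2,7,-3)
river: ρ → (-3,5,4)
river: ρ → (4,3,-4)
ρ-cycle length = 18 (tail of 1 descent step not counted)

18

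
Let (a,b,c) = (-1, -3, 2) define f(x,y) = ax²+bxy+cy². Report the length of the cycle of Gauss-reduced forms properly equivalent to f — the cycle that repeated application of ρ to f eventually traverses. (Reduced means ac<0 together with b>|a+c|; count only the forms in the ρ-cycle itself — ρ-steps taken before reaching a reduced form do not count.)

D = 17, ⌊√D⌋ = 4
descent: ρ → (2,3,-1)  [lands on river]
river: ρ → (-1,3,2)
river: ρ → (2,1,-2)
river: ρ → (-2,3,1)
river: ρ → (1,3,-2)
river: ρ → (-2,1,2)
ρ-cycle length = 6 (tail of 1 descent step not counted)

6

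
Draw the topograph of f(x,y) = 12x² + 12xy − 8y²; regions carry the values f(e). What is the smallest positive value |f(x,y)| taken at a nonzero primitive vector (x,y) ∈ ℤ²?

river: ρ → (-8,20,4)
river: ρ → (4,20,-8)
river: ρ → (-8,12,12)
river: ρ → (12,12,-8)
closes: descent 0, river 4
min |a| on river = 4

4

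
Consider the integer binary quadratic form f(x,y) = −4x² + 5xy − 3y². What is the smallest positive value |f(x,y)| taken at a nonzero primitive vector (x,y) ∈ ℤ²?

translate: b→3 (≡-5 mod 8), so (4,-5,3)→(4,3,2)
flip: (4,3,2)→(2,-3,4)
translate: b→1 (≡-3 mod 4), so (2,-3,4)→(2,1,3)
reduced (well bottom): (2,1,3) with a≤c, −a<b≤a
well minimum |f| = |-2| = 2 (negative-definite)

2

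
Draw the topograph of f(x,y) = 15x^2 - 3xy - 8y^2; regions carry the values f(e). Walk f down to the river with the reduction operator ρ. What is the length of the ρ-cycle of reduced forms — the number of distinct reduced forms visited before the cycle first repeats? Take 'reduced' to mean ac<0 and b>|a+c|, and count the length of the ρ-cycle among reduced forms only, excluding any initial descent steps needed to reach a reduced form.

D = 489, ⌊√D⌋ = 22
descent: ρ → (-8,19,4)  [lands on river]
river: ρ → (4,21,-3)
river: ρ → (-3,21,4)
river: ρ → (4,19,-8)
river: ρ → (-8,13,10)
river: ρ → (10,7,-11)
river: ρ → (-11,15,6)
river: ρ → (6,21,-2)
river: ρ → (-2,19,16)
river: ρ → (16,13,-5)
river: ρ → (-5,17,10)
river: ρ → (10,3,-12)
river: ρ → (-12,21,1)
river: ρ → (1,21,-12)
river: ρ → (-12,3,10)
river: ρ → (10,17,-5)
river: ρ → (-5,13,16)
river: ρ → (16,19,-2)
river: ρ → (-2,21,6)
river: ρ → (6,15,-11)
river: ρ → (-11,7,10)
river: ρ → (10,13,-8)
ρ-cycle length = 22 (tail of 1 descent step not counted)

22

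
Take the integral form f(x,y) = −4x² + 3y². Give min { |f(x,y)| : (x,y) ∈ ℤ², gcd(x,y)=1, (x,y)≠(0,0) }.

descent: ρ → (3,6,-1)  [lands on river]
river: ρ → (-1,6,3)
closes: descent 1, river 2
min |a| on river = 1

1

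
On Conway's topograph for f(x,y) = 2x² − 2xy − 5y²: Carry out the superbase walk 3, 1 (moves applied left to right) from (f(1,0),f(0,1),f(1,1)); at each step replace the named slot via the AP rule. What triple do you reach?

start (2,-5,-5) = (f(1,0),f(0,1),f(1,1))
replace slot 3: 2·(2+(-5)) − (-5) = -1 → (2,-5,-1)
replace slot 1: 2·((-5)+(-1)) − 2 = -14 → (-14,-5,-1)

-14,-5,-1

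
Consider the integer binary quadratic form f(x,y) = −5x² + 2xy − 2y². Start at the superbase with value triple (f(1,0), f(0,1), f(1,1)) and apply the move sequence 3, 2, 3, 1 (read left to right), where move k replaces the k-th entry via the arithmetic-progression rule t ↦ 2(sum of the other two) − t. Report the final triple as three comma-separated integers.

start (-5,-2,-5) = (f(1,0),f(0,1),f(1,1))
replace slot 3: 2·((-5)+(-2)) − (-5) = -9 → (-5,-2,-9)
replace slot 2: 2·((-5)+(-9)) − (-2) = -26 → (-5,-26,-9)
replace slot 3: 2·((-5)+(-26)) − (-9) = -53 → (-5,-26,-53)
replace slot 1: 2·((-26)+(-53)) − (-5) = -153 → (-153,-26,-53)

-153,-26,-53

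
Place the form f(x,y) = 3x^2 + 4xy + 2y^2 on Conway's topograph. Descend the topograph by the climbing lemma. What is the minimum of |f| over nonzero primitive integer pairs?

translate: b→-2 (≡4 mod 6), so (3,4,2)→(3,-2,1)
flip: (3,-2,1)→(1,2,3)
translate: b→0 (≡2 mod 2), so (1,2,3)→(1,0,2)
reduced (well bottom): (1,0,2) with a≤c, −a<b≤a
well minimum = a = 1

1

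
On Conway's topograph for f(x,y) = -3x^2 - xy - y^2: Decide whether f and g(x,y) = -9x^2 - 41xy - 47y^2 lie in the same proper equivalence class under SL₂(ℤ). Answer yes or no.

D₁ = -11, D₂ = -11
f is negative-definite; reduce −f:
−f: flip: (3,1,1)→(1,-1,3)
−f: translate: b→1 (≡-1 mod 2), so (1,-1,3)→(1,1,3)
−f: reduced (well bottom): (1,1,3) with a≤c, −a<b≤a
flip sign back: reduced form of f is (-1,-1,-3)
g is negative-definite; reduce −g:
−g: translate: b→5 (≡41 mod 18), so (9,41,47)→(9,5,1)
−g: flip: (9,5,1)→(1,-5,9)
−g: translate: b→1 (≡-5 mod 2), so (1,-5,9)→(1,1,3)
−g: reduced (well bottom): (1,1,3) with a≤c, −a<b≤a
flip sign back: reduced form of g is (-1,-1,-3)
reduced forms (-1, -1, -3) vs (-1, -1, -3) ⇒ equivalent

yes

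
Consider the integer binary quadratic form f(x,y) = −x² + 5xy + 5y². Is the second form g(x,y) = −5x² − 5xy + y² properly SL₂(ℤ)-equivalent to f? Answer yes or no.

D₁ = 45, D₂ = 45
river cycle of f (length 2): (5, 5, -1), (-1, 5, 5)
river cycle of g (length 2): (1, 5, -5), (-5, 5, 1)
cycles differ ⇒ inequivalent

no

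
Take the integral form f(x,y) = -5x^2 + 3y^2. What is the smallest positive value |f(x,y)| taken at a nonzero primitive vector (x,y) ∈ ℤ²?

descent: ρ → (3,6,-2)  [lands on river]
river: ρ → (-2,6,3)
closes: descent 1, river 2
min |a| on river = 2

2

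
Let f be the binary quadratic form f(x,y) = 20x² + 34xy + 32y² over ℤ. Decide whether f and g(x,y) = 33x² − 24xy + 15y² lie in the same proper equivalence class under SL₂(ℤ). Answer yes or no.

D₁ = -1404, D₂ = -1404
f: translate: b→-6 (≡34 mod 40), so (20,34,32)→(20,-6,18)
f: flip: (20,-6,18)→(18,6,20)
f: reduced (well bottom): (18,6,20) with a≤c, −a<b≤a
g: flip: (33,-24,15)→(15,24,33)
g: translate: b→-6 (≡24 mod 30), so (15,24,33)→(15,-6,24)
g: reduced (well bottom): (15,-6,24) with a≤c, −a<b≤a
reduced forms (18, 6, 20) vs (15, -6, 24) ⇒ inequivalent

no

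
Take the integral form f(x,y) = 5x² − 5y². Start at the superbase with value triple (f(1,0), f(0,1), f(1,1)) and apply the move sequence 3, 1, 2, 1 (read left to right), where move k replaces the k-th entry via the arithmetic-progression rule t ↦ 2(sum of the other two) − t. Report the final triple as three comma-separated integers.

start (5,-5,0) = (f(1,0),f(0,1),f(1,1))
replace slot 3: 2·(5+(-5)) − 0 = 0 → (5,-5,0)
replace slot 1: 2·((-5)+0) − 5 = -15 → (-15,-5,0)
replace slot 2: 2·((-15)+0) − (-5) = -25 → (-15,-25,0)
replace slot 1: 2·((-25)+0) − (-15) = -35 → (-35,-25,0)

-35,-25,0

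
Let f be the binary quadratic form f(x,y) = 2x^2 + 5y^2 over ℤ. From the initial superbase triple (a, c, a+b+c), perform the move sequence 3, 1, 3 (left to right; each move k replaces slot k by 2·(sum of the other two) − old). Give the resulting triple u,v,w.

start (2,5,7) = (f(1,0),f(0,1),f(1,1))
replace slot 3: 2·(2+5) − 7 = 7 → (2,5,7)
replace slot 1: 2·(5+7) − 2 = 22 → (22,5,7)
replace slot 3: 2·(22+5) − 7 = 47 → (22,5,47)

22,5,47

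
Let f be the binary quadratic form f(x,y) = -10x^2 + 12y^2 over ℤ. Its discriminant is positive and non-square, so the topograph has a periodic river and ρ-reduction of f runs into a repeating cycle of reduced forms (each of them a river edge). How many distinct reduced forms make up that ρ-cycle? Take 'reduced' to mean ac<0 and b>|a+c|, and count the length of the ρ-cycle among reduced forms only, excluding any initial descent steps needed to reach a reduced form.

D = 480, ⌊√D⌋ = 21
descent: ρ → (12,0,-10)
descent: ρ → (-10,20,2)  [lands on river]
river: ρ → (2,20,-10)
ρ-cycle length = 2 (tail of 2 descent steps not counted)

2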